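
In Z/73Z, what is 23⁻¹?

73 = 3*23 + 4
23 = 5*4 + 3
4 = 1*3 + 1
3 = 3*1 + 0
gcd(23, 73) = 1, so the inverse exists.
Back-substitute for 1:
1 = 1*4 − 1*3
  = −1*23 + 6*4
  = 6*73 − 19*23
So 23⁻¹ ≡ −19 ≡ 54 (mod 73).

54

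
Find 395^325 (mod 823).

By square-and-multiply:
325 in binary is 101000101, i.e. 325 = 256 + 64 + 4 + 1.
395^1 ≡ 395 (mod 823)
395^2 ≡ 395^2 = 156025 ≡ 478 (mod 823)
395^4 ≡ 478^2 = 228484 ≡ 513 (mod 823)
395^8 ≡ 513^2 = 263169 ≡ 632 (mod 823)
395^16 ≡ 632^2 = 399424 ≡ 269 (mod 823)
395^32 ≡ 269^2 = 72361 ≡ 760 (mod 823)
395^64 ≡ 760^2 = 577600 ≡ 677 (mod 823)
395^128 ≡ 677^2 = 458329 ≡ 741 (mod 823)
395^256 ≡ 741^2 = 549081 ≡ 140 (mod 823)
395^325 = 395^256 × 395^64 × 395^4 × 395^1 ≡ 140 × 677 × 513 × 395 (mod 823).
Accumulate the product:
140 × 677 = 94780 ≡ 135
135 × 513 = 69255 ≡ 123
123 × 395 = 48585 ≡ 28

28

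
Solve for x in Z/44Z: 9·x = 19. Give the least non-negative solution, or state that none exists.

gcd(9, 44) = 1, so a unique solution mod 44 exists.
9⁻¹ ≡ 5 (mod 44).
x ≡ 5·19 ≡ 7 (mod 44).

7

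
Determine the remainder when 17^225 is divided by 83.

25

Compute successive squares:
225 in binary is 11100001, i.e. 225 = 128 + 64 + 32 + 1.
17^1 ≡ 17 (mod 83)
17^2 ≡ 17^2 = 289 ≡ 40 (mod 83)
17^4 ≡ 40^2 = 1600 ≡ 23 (mod 83)
17^8 ≡ 23^2 = 529 ≡ 31 (mod 83)
17^16 ≡ 31^2 = 961 ≡ 48 (mod 83)
17^32 ≡ 48^2 = 2304 ≡ 63 (mod 83)
17^64 ≡ 63^2 = 3969 ≡ 68 (mod 83)
17^128 ≡ 68^2 = 4624 ≡ 59 (mod 83)
17^225 = 17^128 * 17^64 * 17^32 * 17^1 ≡ 59 * 68 * 63 * 17 (mod 83).
Accumulate the product:
59 * 68 = 4012 ≡ 28
28 * 63 = 1764 ≡ 21
21 * 17 = 357 ≡ 25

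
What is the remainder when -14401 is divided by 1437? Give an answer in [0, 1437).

1406

-14401 = -11·1437 + 1406, so -14401 ≡ 1406 (mod 1437).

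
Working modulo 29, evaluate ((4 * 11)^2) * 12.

3

4 * 11 = 44 ≡ 15 (mod 29)
(15)^2 ≡ 22 (mod 29)
22 * 12 = 264 ≡ 3 (mod 29)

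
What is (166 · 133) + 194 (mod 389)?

99

166 · 133 = 22078 ≡ 294 (mod 389)
294 + 194 = 488 ≡ 99 (mod 389)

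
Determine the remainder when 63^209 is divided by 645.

Using repeated squaring:
63^1 ≡ 63 (mod 645)
63^2 ≡ 63^2 = 3969 ≡ 99 (mod 645)
63^4 ≡ 99^2 = 9801 ≡ 126 (mod 645)
63^8 ≡ 126^2 = 15876 ≡ 396 (mod 645)
63^16 ≡ 396^2 = 156816 ≡ 81 (mod 645)
63^32 ≡ 81^2 = 6561 ≡ 111 (mod 645)
63^64 ≡ 111^2 = 12321 ≡ 66 (mod 645)
63^128 ≡ 66^2 = 4356 ≡ 486 (mod 645)
63^209 = 63^128 * 63^64 * 63^16 * 63^1 ≡ 486 * 66 * 81 * 63 (mod 645).
Accumulate the product:
486 * 66 = 32076 ≡ 471
471 * 81 = 38151 ≡ 96
96 * 63 = 6048 ≡ 243

243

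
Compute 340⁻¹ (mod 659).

659 = 1*340 + 319
340 = 1*319 + 21
319 = 15*21 + 4
21 = 5*4 + 1
4 = 4*1 + 0
gcd(340, 659) = 1, so the inverse exists.
Back-substitute for 1:
1 = 1*21 − 5*4
  = −5*319 + 76*21
  = 76*340 − 81*319
  = −81*659 + 157*340
So 340⁻¹ ≡ 157 (mod 659).

157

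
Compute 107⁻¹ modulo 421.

421 = 3·107 + 100
107 = 1·100 + 7
100 = 14·7 + 2
7 = 3·2 + 1
2 = 2·1 + 0
gcd(107, 421) = 1, so the inverse exists.
Bézout: 1 = −46·421 + 181·107.
So 107⁻¹ ≡ 181 (mod 421).

181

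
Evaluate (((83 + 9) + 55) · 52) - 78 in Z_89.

1

83 + 9 = 92 ≡ 3 (mod 89)
3 + 55 = 58
58 · 52 = 3016 ≡ 79 (mod 89)
79 - 78 = 1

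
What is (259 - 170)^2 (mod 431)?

163

259 - 170 = 89
(89)^2 ≡ 163 (mod 431)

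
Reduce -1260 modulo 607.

561

-1260 = -3×607 + 561, so -1260 ≡ 561 (mod 607).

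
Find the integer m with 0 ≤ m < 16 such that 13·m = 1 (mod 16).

5

16 = 1×13 + 3
13 = 4×3 + 1
3 = 3×1 + 0
gcd(13, 16) = 1, so the inverse exists.
Back-substitute for 1:
1 = 1×13 − 4×3
  = −4×16 + 5×13
So 13⁻¹ ≡ 5 (mod 16).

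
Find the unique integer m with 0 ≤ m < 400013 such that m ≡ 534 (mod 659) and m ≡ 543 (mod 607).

659⁻¹ mod 607: 659×572 ≡ 1 (mod 607), so 659⁻¹ ≡ 572.
m = 534 + 659×((543 − 534)×572 mod 607) = 534 + 659×292 = 192962.
Check: 192962 mod 659 = 534, 192962 mod 607 = 543. ✓

192962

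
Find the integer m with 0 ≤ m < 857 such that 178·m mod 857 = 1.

130

Run the extended Euclidean algorithm:
857 = 4×178 + 145
178 = 1×145 + 33
145 = 4×33 + 13
33 = 2×13 + 7
13 = 1×7 + 6
7 = 1×6 + 1
6 = 6×1 + 0
gcd(178, 857) = 1, so the inverse exists.
Back-substitute for 1:
1 = 1×7 − 1×6
  = −1×13 + 2×7
  = 2×33 − 5×13
  = −5×145 + 22×33
  = 22×178 − 27×145
  = −27×857 + 130×178
So 178⁻¹ ≡ 130 (mod 857).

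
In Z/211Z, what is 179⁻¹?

By the extended Euclidean algorithm:
211 = 1·179 + 32
179 = 5·32 + 19
32 = 1·19 + 13
19 = 1·13 + 6
13 = 2·6 + 1
6 = 6·1 + 0
gcd(179, 211) = 1, so the inverse exists.
Back-substitute for 1:
1 = 1·13 − 2·6
  = −2·19 + 3·13
  = 3·32 − 5·19
  = −5·179 + 28·32
  = 28·211 − 33·179
So 179⁻¹ ≡ −33 ≡ 178 (mod 211).

178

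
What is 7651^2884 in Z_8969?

3252

By square-and-multiply:
2884 in binary is 101101000100, i.e. 2884 = 2048 + 512 + 256 + 64 + 4.
7651^1 ≡ 7651 (mod 8969)
7651^2 ≡ 7651^2 = 58537801 ≡ 6107 (mod 8969)
7651^4 ≡ 6107^2 = 37295449 ≡ 2347 (mod 8969)
7651^8 ≡ 2347^2 = 5508409 ≡ 1443 (mod 8969)
7651^16 ≡ 1443^2 = 2082249 ≡ 1441 (mod 8969)
7651^32 ≡ 1441^2 = 2076481 ≡ 4642 (mod 8969)
7651^64 ≡ 4642^2 = 21548164 ≡ 4626 (mod 8969)
7651^128 ≡ 4626^2 = 21399876 ≡ 8811 (mod 8969)
7651^256 ≡ 8811^2 = 77633721 ≡ 7026 (mod 8969)
7651^512 ≡ 7026^2 = 49364676 ≡ 8269 (mod 8969)
7651^1024 ≡ 8269^2 = 68376361 ≡ 5674 (mod 8969)
7651^2048 ≡ 5674^2 = 32194276 ≡ 4535 (mod 8969)
7651^2884 = 7651^2048 * 7651^512 * 7651^256 * 7651^64 * 7651^4 ≡ 4535 * 8269 * 7026 * 4626 * 2347 (mod 8969).
Accumulate the product:
4535 * 8269 = 37499915 ≡ 526
526 * 7026 = 3695676 ≡ 448
448 * 4626 = 2072448 ≡ 609
609 * 2347 = 1429323 ≡ 3252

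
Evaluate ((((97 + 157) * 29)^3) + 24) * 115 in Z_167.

97 + 157 = 254 ≡ 87 (mod 167)
87 * 29 = 2523 ≡ 18 (mod 167)
(18)^3 ≡ 154 (mod 167)
154 + 24 = 178 ≡ 11 (mod 167)
11 * 115 = 1265 ≡ 96 (mod 167)

96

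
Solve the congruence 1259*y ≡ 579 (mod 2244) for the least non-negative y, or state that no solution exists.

2109

gcd(1259, 2244) = 1, so a unique solution mod 2244 exists.
1259⁻¹ ≡ 647 (mod 2244).
y ≡ 647*579 ≡ 2109 (mod 2244).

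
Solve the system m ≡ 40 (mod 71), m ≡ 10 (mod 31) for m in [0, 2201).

537

71⁻¹ mod 31: 71*7 ≡ 1 (mod 31), so 71⁻¹ ≡ 7.
m = 40 + 71*((10 − 40)*7 mod 31) = 40 + 71*7 = 537.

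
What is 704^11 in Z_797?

11 in binary is 1011, i.e. 11 = 8 + 2 + 1.
704^1 ≡ 704 (mod 797)
704^2 ≡ 704^2 = 495616 ≡ 679 (mod 797)
704^4 ≡ 679^2 = 461041 ≡ 375 (mod 797)
704^8 ≡ 375^2 = 140625 ≡ 353 (mod 797)
704^11 = 704^8 * 704^2 * 704^1 ≡ 353 * 679 * 704 (mod 797).
Accumulate the product:
353 * 679 = 239687 ≡ 587
587 * 704 = 413248 ≡ 402

402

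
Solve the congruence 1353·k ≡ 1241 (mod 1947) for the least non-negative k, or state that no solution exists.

no solution

gcd(1353, 1947) = 33, and 33 does not divide 1241.
So the congruence has no solution.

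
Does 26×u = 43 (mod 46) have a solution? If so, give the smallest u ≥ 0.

gcd(26, 46) = 2, and 2 does not divide 43.
So the congruence has no solution.

no solution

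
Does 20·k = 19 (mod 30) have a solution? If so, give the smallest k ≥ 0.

gcd(20, 30) = 10, and 10 does not divide 19.
So the congruence has no solution.

no solution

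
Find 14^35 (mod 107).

35 in binary is 100011, i.e. 35 = 32 + 2 + 1.
14^1 ≡ 14 (mod 107)
14^2 ≡ 14^2 = 196 ≡ 89 (mod 107)
14^4 ≡ 89^2 = 7921 ≡ 3 (mod 107)
14^8 ≡ 3^2 = 9 (mod 107)
14^16 ≡ 9^2 = 81 (mod 107)
14^32 ≡ 81^2 = 6561 ≡ 34 (mod 107)
14^35 = 14^32 · 14^2 · 14^1 ≡ 34 · 89 · 14 (mod 107).
Accumulate the product:
34 · 89 = 3026 ≡ 30
30 · 14 = 420 ≡ 99

99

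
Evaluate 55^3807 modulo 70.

55^1 ≡ 55 (mod 70)
55^2 ≡ 55^2 = 3025 ≡ 15 (mod 70)
55^4 ≡ 15^2 = 225 ≡ 15 (mod 70)
55^8 ≡ 15^2 = 225 ≡ 15 (mod 70)
55^16 ≡ 15^2 = 225 ≡ 15 (mod 70)
55^32 ≡ 15^2 = 225 ≡ 15 (mod 70)
55^64 ≡ 15^2 = 225 ≡ 15 (mod 70)
55^128 ≡ 15^2 = 225 ≡ 15 (mod 70)
55^256 ≡ 15^2 = 225 ≡ 15 (mod 70)
55^512 ≡ 15^2 = 225 ≡ 15 (mod 70)
55^1024 ≡ 15^2 = 225 ≡ 15 (mod 70)
55^2048 ≡ 15^2 = 225 ≡ 15 (mod 70)
55^3807 = 55^2048 * 55^1024 * 55^512 * 55^128 * 55^64 * 55^16 * 55^8 * 55^4 * 55^2 * 55^1 ≡ 15 * 15 * 15 * 15 * 15 * 15 * 15 * 15 * 15 * 55 (mod 70).
Accumulate the product:
15 * 15 = 225 ≡ 15
15 * 15 = 225 ≡ 15
15 * 15 = 225 ≡ 15
15 * 15 = 225 ≡ 15
15 * 15 = 225 ≡ 15
15 * 15 = 225 ≡ 15
15 * 15 = 225 ≡ 15
15 * 15 = 225 ≡ 15
15 * 55 = 825 ≡ 55

55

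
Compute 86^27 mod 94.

40

Using repeated squaring:
27 in binary is 11011, i.e. 27 = 16 + 8 + 2 + 1.
86^1 ≡ 86 (mod 94)
86^2 ≡ 86^2 = 7396 ≡ 64 (mod 94)
86^4 ≡ 64^2 = 4096 ≡ 54 (mod 94)
86^8 ≡ 54^2 = 2916 ≡ 2 (mod 94)
86^16 ≡ 2^2 = 4 (mod 94)
86^27 = 86^16 · 86^8 · 86^2 · 86^1 ≡ 4 · 2 · 64 · 86 (mod 94).
Accumulate the product:
4 · 2 = 8
8 · 64 = 512 ≡ 42
42 · 86 = 3612 ≡ 40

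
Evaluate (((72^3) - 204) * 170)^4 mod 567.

(72)^3 ≡ 162 (mod 567)
162 - 204 = -42 ≡ 525 (mod 567)
525 * 170 = 89250 ≡ 231 (mod 567)
(231)^4 ≡ 0 (mod 567)

0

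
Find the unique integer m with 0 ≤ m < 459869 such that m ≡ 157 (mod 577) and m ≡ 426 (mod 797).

369437

577⁻¹ mod 797: 577*192 ≡ 1 (mod 797), so 577⁻¹ ≡ 192.
m = 157 + 577*((426 − 157)*192 mod 797) = 157 + 577*640 = 369437.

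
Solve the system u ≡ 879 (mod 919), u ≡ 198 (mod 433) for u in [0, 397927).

26611

919⁻¹ mod 433: 919*384 ≡ 1 (mod 433), so 919⁻¹ ≡ 384.
u = 879 + 919*((198 − 879)*384 mod 433) = 879 + 919*28 = 26611.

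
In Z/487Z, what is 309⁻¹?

By the extended Euclidean algorithm:
487 = 1*309 + 178
309 = 1*178 + 131
178 = 1*131 + 47
131 = 2*47 + 37
47 = 1*37 + 10
37 = 3*10 + 7
10 = 1*7 + 3
7 = 2*3 + 1
3 = 3*1 + 0
gcd(309, 487) = 1, so the inverse exists.
Bézout: 1 = −92*487 + 145*309.
So 309⁻¹ ≡ 145 (mod 487).

145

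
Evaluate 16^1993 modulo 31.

Using repeated squaring:
1993 in binary is 11111001001, i.e. 1993 = 1024 + 512 + 256 + 128 + 64 + 8 + 1.
16^1 ≡ 16 (mod 31)
16^2 ≡ 16^2 = 256 ≡ 8 (mod 31)
16^4 ≡ 8^2 = 64 ≡ 2 (mod 31)
16^8 ≡ 2^2 = 4 (mod 31)
16^16 ≡ 4^2 = 16 (mod 31)
16^32 ≡ 16^2 = 256 ≡ 8 (mod 31)
16^64 ≡ 8^2 = 64 ≡ 2 (mod 31)
16^128 ≡ 2^2 = 4 (mod 31)
16^256 ≡ 4^2 = 16 (mod 31)
16^512 ≡ 16^2 = 256 ≡ 8 (mod 31)
16^1024 ≡ 8^2 = 64 ≡ 2 (mod 31)
16^1993 = 16^1024 × 16^512 × 16^256 × 16^128 × 16^64 × 16^8 × 16^1 ≡ 2 × 8 × 16 × 4 × 2 × 4 × 16 (mod 31).
Accumulate the product:
2 × 8 = 16
16 × 16 = 256 ≡ 8
8 × 4 = 32 ≡ 1
1 × 2 = 2
2 × 4 = 8
8 × 16 = 128 ≡ 4

4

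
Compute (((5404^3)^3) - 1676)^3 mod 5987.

5122

(5404)^3 ≡ 2439 (mod 5987)
(2439)^3 ≡ 4784 (mod 5987)
4784 - 1676 = 3108
(3108)^3 ≡ 5122 (mod 5987)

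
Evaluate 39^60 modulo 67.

62

Compute successive squares:
60 in binary is 111100, i.e. 60 = 32 + 16 + 8 + 4.
39^1 ≡ 39 (mod 67)
39^2 ≡ 39^2 = 1521 ≡ 47 (mod 67)
39^4 ≡ 47^2 = 2209 ≡ 65 (mod 67)
39^8 ≡ 65^2 = 4225 ≡ 4 (mod 67)
39^16 ≡ 4^2 = 16 (mod 67)
39^32 ≡ 16^2 = 256 ≡ 55 (mod 67)
39^60 = 39^32 · 39^16 · 39^8 · 39^4 ≡ 55 · 16 · 4 · 65 (mod 67).
Accumulate the product:
55 · 16 = 880 ≡ 9
9 · 4 = 36
36 · 65 = 2340 ≡ 62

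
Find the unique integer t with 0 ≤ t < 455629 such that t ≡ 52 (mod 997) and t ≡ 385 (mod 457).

997⁻¹ mod 457: 997·446 ≡ 1 (mod 457), so 997⁻¹ ≡ 446.
t = 52 + 997·((385 − 52)·446 mod 457) = 52 + 997·450 = 448702.

448702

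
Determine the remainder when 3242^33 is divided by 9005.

33 in binary is 100001, i.e. 33 = 32 + 1.
3242^1 ≡ 3242 (mod 9005)
3242^2 ≡ 3242^2 = 10510564 ≡ 1729 (mod 9005)
3242^4 ≡ 1729^2 = 2989441 ≡ 8786 (mod 9005)
3242^8 ≡ 8786^2 = 77193796 ≡ 2936 (mod 9005)
3242^16 ≡ 2936^2 = 8620096 ≡ 2311 (mod 9005)
3242^32 ≡ 2311^2 = 5340721 ≡ 756 (mod 9005)
3242^33 = 3242^32 · 3242^1 ≡ 756 · 3242 (mod 9005).
756 · 3242 = 2450952 ≡ 1592 (mod 9005).

1592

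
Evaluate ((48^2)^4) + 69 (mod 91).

7

(48)^2 ≡ 29 (mod 91)
(29)^4 ≡ 29 (mod 91)
29 + 69 = 98 ≡ 7 (mod 91)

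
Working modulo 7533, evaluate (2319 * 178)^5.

243

2319 * 178 = 412782 ≡ 6000 (mod 7533)
(6000)^5 ≡ 243 (mod 7533)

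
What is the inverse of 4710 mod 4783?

4783 = 1*4710 + 73
4710 = 64*73 + 38
73 = 1*38 + 35
38 = 1*35 + 3
35 = 11*3 + 2
3 = 1*2 + 1
2 = 2*1 + 0
gcd(4710, 4783) = 1, so the inverse exists.
Bézout: 1 = −1613*4783 + 1638*4710.
So 4710⁻¹ ≡ 1638 (mod 4783).

1638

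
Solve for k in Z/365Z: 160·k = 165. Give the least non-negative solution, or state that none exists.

gcd(160, 365) = 5, and 5 | 165, so solutions exist.
Divide through by 5: 32·k ≡ 33 mod 73.
32⁻¹ ≡ 16 (mod 73).
k ≡ 16·33 ≡ 17 (mod 73).
The smallest non-negative solution is k = 17.

17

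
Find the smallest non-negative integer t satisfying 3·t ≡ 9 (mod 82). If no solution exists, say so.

3

gcd(3, 82) = 1, so a unique solution mod 82 exists.
3⁻¹ ≡ 55 (mod 82).
t ≡ 55·9 ≡ 3 (mod 82).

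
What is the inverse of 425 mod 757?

757 = 1×425 + 332
425 = 1×332 + 93
332 = 3×93 + 53
93 = 1×53 + 40
53 = 1×40 + 13
40 = 3×13 + 1
13 = 13×1 + 0
gcd(425, 757) = 1, so the inverse exists.
Back-substitute for 1:
1 = 1×40 − 3×13
  = −3×53 + 4×40
  = 4×93 − 7×53
  = −7×332 + 25×93
  = 25×425 − 32×332
  = −32×757 + 57×425
So 425⁻¹ ≡ 57 (mod 757).

57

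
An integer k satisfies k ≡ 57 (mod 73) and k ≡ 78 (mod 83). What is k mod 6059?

4145

73⁻¹ mod 83: 73·58 ≡ 1 (mod 83), so 73⁻¹ ≡ 58.
k = 57 + 73·((78 − 57)·58 mod 83) = 57 + 73·56 = 4145.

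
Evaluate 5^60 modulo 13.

By square-and-multiply:
5^1 ≡ 5 (mod 13)
5^2 ≡ 5^2 = 25 ≡ 12 (mod 13)
5^4 ≡ 12^2 = 144 ≡ 1 (mod 13)
5^8 ≡ 1^2 = 1 (mod 13)
5^16 ≡ 1^2 = 1 (mod 13)
5^32 ≡ 1^2 = 1 (mod 13)
5^60 = 5^32 · 5^16 · 5^8 · 5^4 ≡ 1 · 1 · 1 · 1 (mod 13).
Accumulate the product:
1 · 1 = 1
1 · 1 = 1
1 · 1 = 1

1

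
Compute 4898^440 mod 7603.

Compute successive squares:
4898^1 ≡ 4898 (mod 7603)
4898^2 ≡ 4898^2 = 23990404 ≡ 2939 (mod 7603)
4898^4 ≡ 2939^2 = 8637721 ≡ 713 (mod 7603)
4898^8 ≡ 713^2 = 508369 ≡ 6571 (mod 7603)
4898^16 ≡ 6571^2 = 43178041 ≡ 604 (mod 7603)
4898^32 ≡ 604^2 = 364816 ≡ 7475 (mod 7603)
4898^64 ≡ 7475^2 = 55875625 ≡ 1178 (mod 7603)
4898^128 ≡ 1178^2 = 1387684 ≡ 3938 (mod 7603)
4898^256 ≡ 3938^2 = 15507844 ≡ 5327 (mod 7603)
4898^440 = 4898^256 × 4898^128 × 4898^32 × 4898^16 × 4898^8 ≡ 5327 × 3938 × 7475 × 604 × 6571 (mod 7603).
Accumulate the product:
5327 × 3938 = 20977726 ≡ 1049
1049 × 7475 = 7841275 ≡ 2582
2582 × 604 = 1559528 ≡ 913
913 × 6571 = 5999323 ≡ 556

556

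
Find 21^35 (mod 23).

19

35 in binary is 100011, i.e. 35 = 32 + 2 + 1.
21^1 ≡ 21 (mod 23)
21^2 ≡ 21^2 = 441 ≡ 4 (mod 23)
21^4 ≡ 4^2 = 16 (mod 23)
21^8 ≡ 16^2 = 256 ≡ 3 (mod 23)
21^16 ≡ 3^2 = 9 (mod 23)
21^32 ≡ 9^2 = 81 ≡ 12 (mod 23)
21^35 = 21^32 * 21^2 * 21^1 ≡ 12 * 4 * 21 (mod 23).
Accumulate the product:
12 * 4 = 48 ≡ 2
2 * 21 = 42 ≡ 19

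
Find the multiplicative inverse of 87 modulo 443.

387

Run the extended Euclidean algorithm:
443 = 5*87 + 8
87 = 10*8 + 7
8 = 1*7 + 1
7 = 7*1 + 0
gcd(87, 443) = 1, so the inverse exists.
Back-substitute for 1:
1 = 1*8 − 1*7
  = −1*87 + 11*8
  = 11*443 − 56*87
So 87⁻¹ ≡ −56 ≡ 387 (mod 443).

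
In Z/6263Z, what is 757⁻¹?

5204

6263 = 8×757 + 207
757 = 3×207 + 136
207 = 1×136 + 71
136 = 1×71 + 65
71 = 1×65 + 6
65 = 10×6 + 5
6 = 1×5 + 1
5 = 5×1 + 0
gcd(757, 6263) = 1, so the inverse exists.
Back-substitute for 1:
1 = 1×6 − 1×5
  = −1×65 + 11×6
  = 11×71 − 12×65
  = −12×136 + 23×71
  = 23×207 − 35×136
  = −35×757 + 128×207
  = 128×6263 − 1059×757
So 757⁻¹ ≡ −1059 ≡ 5204 (mod 6263).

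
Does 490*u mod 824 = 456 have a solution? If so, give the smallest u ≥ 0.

gcd(490, 824) = 2, and 2 | 456, so solutions exist.
Divide through by 2: 245*u ≡ 228 (mod 412).
245⁻¹ ≡ 37 (mod 412).
u ≡ 37*228 ≡ 196 (mod 412).
The smallest non-negative solution is u = 196.

196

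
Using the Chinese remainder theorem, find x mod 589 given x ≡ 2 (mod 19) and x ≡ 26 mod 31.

19⁻¹ mod 31: 19·18 ≡ 1 (mod 31), so 19⁻¹ ≡ 18.
x = 2 + 19·((26 − 2)·18 mod 31) = 2 + 19·29 = 553.

553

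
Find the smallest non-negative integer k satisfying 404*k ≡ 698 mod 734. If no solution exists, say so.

gcd(404, 734) = 2, and 2 | 698, so solutions exist.
Divide through by 2: 202*k ≡ 349 mod 367.
202⁻¹ ≡ 129 (mod 367).
k ≡ 129*349 ≡ 247 (mod 367).
The smallest non-negative solution is k = 247.

247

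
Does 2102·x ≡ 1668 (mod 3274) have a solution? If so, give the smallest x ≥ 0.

gcd(2102, 3274) = 2, and 2 | 1668, so solutions exist.
Divide through by 2: 1051·x mod 1637 = 834.
1051⁻¹ ≡ 947 (mod 1637).
x ≡ 947·834 ≡ 764 (mod 1637).
The smallest non-negative solution is x = 764.

764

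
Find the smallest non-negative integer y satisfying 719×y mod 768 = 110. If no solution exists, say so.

gcd(719, 768) = 1, so a unique solution mod 768 exists.
719⁻¹ ≡ 47 (mod 768).
y ≡ 47×110 ≡ 562 (mod 768).

562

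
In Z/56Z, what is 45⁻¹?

5

56 = 1*45 + 11
45 = 4*11 + 1
11 = 11*1 + 0
gcd(45, 56) = 1, so the inverse exists.
Back-substitute for 1:
1 = 1*45 − 4*11
  = −4*56 + 5*45
So 45⁻¹ ≡ 5 (mod 56).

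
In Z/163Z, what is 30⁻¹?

Apply the Euclidean algorithm and back-substitute:
163 = 5·30 + 13
30 = 2·13 + 4
13 = 3·4 + 1
4 = 4·1 + 0
gcd(30, 163) = 1, so the inverse exists.
Bézout: 1 = 7·163 − 38·30.
So 30⁻¹ ≡ −38 ≡ 125 (mod 163).

125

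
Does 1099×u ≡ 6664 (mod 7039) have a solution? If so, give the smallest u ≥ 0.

gcd(1099, 7039) = 1, so a unique solution mod 7039 exists.
1099⁻¹ ≡ 5995 (mod 7039).
u ≡ 5995×6664 ≡ 4355 (mod 7039).

4355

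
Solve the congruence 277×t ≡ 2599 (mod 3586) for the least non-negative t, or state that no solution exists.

gcd(277, 3586) = 1, so a unique solution mod 3586 exists.
277⁻¹ ≡ 479 (mod 3586).
t ≡ 479×2599 ≡ 579 (mod 3586).

579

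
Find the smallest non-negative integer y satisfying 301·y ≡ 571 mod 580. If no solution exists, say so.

gcd(301, 580) = 1, so a unique solution mod 580 exists.
301⁻¹ ≡ 501 (mod 580).
y ≡ 501·571 ≡ 131 (mod 580).

131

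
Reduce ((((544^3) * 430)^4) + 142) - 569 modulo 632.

(544)^3 ≡ 456 (mod 632)
456 * 430 = 196080 ≡ 160 (mod 632)
(160)^4 ≡ 16 (mod 632)
16 + 142 = 158
158 - 569 = -411 ≡ 221 (mod 632)

221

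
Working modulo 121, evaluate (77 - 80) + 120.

117

77 - 80 = -3 ≡ 118 (mod 121)
118 + 120 = 238 ≡ 117 (mod 121)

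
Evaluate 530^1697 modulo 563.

486

1697 in binary is 11010100001, i.e. 1697 = 1024 + 512 + 128 + 32 + 1.
530^1 ≡ 530 (mod 563)
530^2 ≡ 530^2 = 280900 ≡ 526 (mod 563)
530^4 ≡ 526^2 = 276676 ≡ 243 (mod 563)
530^8 ≡ 243^2 = 59049 ≡ 497 (mod 563)
530^16 ≡ 497^2 = 247009 ≡ 415 (mod 563)
530^32 ≡ 415^2 = 172225 ≡ 510 (mod 563)
530^64 ≡ 510^2 = 260100 ≡ 557 (mod 563)
530^128 ≡ 557^2 = 310249 ≡ 36 (mod 563)
530^256 ≡ 36^2 = 1296 ≡ 170 (mod 563)
530^512 ≡ 170^2 = 28900 ≡ 187 (mod 563)
530^1024 ≡ 187^2 = 34969 ≡ 63 (mod 563)
530^1697 = 530^1024 · 530^512 · 530^128 · 530^32 · 530^1 ≡ 63 · 187 · 36 · 510 · 530 (mod 563).
Accumulate the product:
63 · 187 = 11781 ≡ 521
521 · 36 = 18756 ≡ 177
177 · 510 = 90270 ≡ 190
190 · 530 = 100700 ≡ 486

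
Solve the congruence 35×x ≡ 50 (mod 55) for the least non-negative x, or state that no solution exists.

gcd(35, 55) = 5, and 5 | 50, so solutions exist.
Divide through by 5: 7×x ≡ 10 (mod 11).
7⁻¹ ≡ 8 (mod 11).
x ≡ 8×10 ≡ 3 (mod 11).
The smallest non-negative solution is x = 3.

3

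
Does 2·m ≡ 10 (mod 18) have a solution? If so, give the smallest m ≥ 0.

5

gcd(2, 18) = 2, and 2 | 10, so solutions exist.
Divide through by 2: 1·m ≡ 5 (mod 9).
1⁻¹ ≡ 1 (mod 9).
m ≡ 1·5 ≡ 5 (mod 9).
The smallest non-negative solution is m = 5.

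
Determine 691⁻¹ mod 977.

Run the extended Euclidean algorithm:
977 = 1×691 + 286
691 = 2×286 + 119
286 = 2×119 + 48
119 = 2×48 + 23
48 = 2×23 + 2
23 = 11×2 + 1
2 = 2×1 + 0
gcd(691, 977) = 1, so the inverse exists.
Bézout: 1 = −331×977 + 468×691.
So 691⁻¹ ≡ 468 (mod 977).

468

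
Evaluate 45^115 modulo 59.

By square-and-multiply:
115 in binary is 1110011, i.e. 115 = 64 + 32 + 16 + 2 + 1.
45^1 ≡ 45 (mod 59)
45^2 ≡ 45^2 = 2025 ≡ 19 (mod 59)
45^4 ≡ 19^2 = 361 ≡ 7 (mod 59)
45^8 ≡ 7^2 = 49 (mod 59)
45^16 ≡ 49^2 = 2401 ≡ 41 (mod 59)
45^32 ≡ 41^2 = 1681 ≡ 29 (mod 59)
45^64 ≡ 29^2 = 841 ≡ 15 (mod 59)
45^115 = 45^64 · 45^32 · 45^16 · 45^2 · 45^1 ≡ 15 · 29 · 41 · 19 · 45 (mod 59).
Accumulate the product:
15 · 29 = 435 ≡ 22
22 · 41 = 902 ≡ 17
17 · 19 = 323 ≡ 28
28 · 45 = 1260 ≡ 21

21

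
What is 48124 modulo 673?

341

48124 = 71×673 + 341, so 48124 ≡ 341 (mod 673).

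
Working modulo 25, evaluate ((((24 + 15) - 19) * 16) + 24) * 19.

24 + 15 = 39 ≡ 14 (mod 25)
14 - 19 = -5 ≡ 20 (mod 25)
20 * 16 = 320 ≡ 20 (mod 25)
20 + 24 = 44 ≡ 19 (mod 25)
19 * 19 = 361 ≡ 11 (mod 25)

11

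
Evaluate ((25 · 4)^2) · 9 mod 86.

25 · 4 = 100 ≡ 14 (mod 86)
(14)^2 ≡ 24 (mod 86)
24 · 9 = 216 ≡ 44 (mod 86)

44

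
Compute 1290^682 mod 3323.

2043

682 in binary is 1010101010, i.e. 682 = 512 + 128 + 32 + 8 + 2.
1290^1 ≡ 1290 (mod 3323)
1290^2 ≡ 1290^2 = 1664100 ≡ 2600 (mod 3323)
1290^4 ≡ 2600^2 = 6760000 ≡ 1018 (mod 3323)
1290^8 ≡ 1018^2 = 1036324 ≡ 2871 (mod 3323)
1290^16 ≡ 2871^2 = 8242641 ≡ 1601 (mod 3323)
1290^32 ≡ 1601^2 = 2563201 ≡ 1168 (mod 3323)
1290^64 ≡ 1168^2 = 1364224 ≡ 1794 (mod 3323)
1290^128 ≡ 1794^2 = 3218436 ≡ 1772 (mod 3323)
1290^256 ≡ 1772^2 = 3139984 ≡ 3072 (mod 3323)
1290^512 ≡ 3072^2 = 9437184 ≡ 3187 (mod 3323)
1290^682 = 1290^512 × 1290^128 × 1290^32 × 1290^8 × 1290^2 ≡ 3187 × 1772 × 1168 × 2871 × 2600 (mod 3323).
Accumulate the product:
3187 × 1772 = 5647364 ≡ 1587
1587 × 1168 = 1853616 ≡ 2705
2705 × 2871 = 7766055 ≡ 204
204 × 2600 = 530400 ≡ 2043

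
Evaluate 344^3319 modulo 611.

228

3319 in binary is 110011110111, i.e. 3319 = 2048 + 1024 + 128 + 64 + 32 + 16 + 4 + 2 + 1.
344^1 ≡ 344 (mod 611)
344^2 ≡ 344^2 = 118336 ≡ 413 (mod 611)
344^4 ≡ 413^2 = 170569 ≡ 100 (mod 611)
344^8 ≡ 100^2 = 10000 ≡ 224 (mod 611)
344^16 ≡ 224^2 = 50176 ≡ 74 (mod 611)
344^32 ≡ 74^2 = 5476 ≡ 588 (mod 611)
344^64 ≡ 588^2 = 345744 ≡ 529 (mod 611)
344^128 ≡ 529^2 = 279841 ≡ 3 (mod 611)
344^256 ≡ 3^2 = 9 (mod 611)
344^512 ≡ 9^2 = 81 (mod 611)
344^1024 ≡ 81^2 = 6561 ≡ 451 (mod 611)
344^2048 ≡ 451^2 = 203401 ≡ 549 (mod 611)
344^3319 = 344^2048 × 344^1024 × 344^128 × 344^64 × 344^32 × 344^16 × 344^4 × 344^2 × 344^1 ≡ 549 × 451 × 3 × 529 × 588 × 74 × 100 × 413 × 344 (mod 611).
Accumulate the product:
549 × 451 = 247599 ≡ 144
144 × 3 = 432
432 × 529 = 228528 ≡ 14
14 × 588 = 8232 ≡ 289
289 × 74 = 21386 ≡ 1
1 × 100 = 100
100 × 413 = 41300 ≡ 363
363 × 344 = 124872 ≡ 228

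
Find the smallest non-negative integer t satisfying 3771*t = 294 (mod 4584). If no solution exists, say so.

gcd(3771, 4584) = 3, and 3 | 294, so solutions exist.
Divide through by 3: 1257*t mod 1528 = 98.
1257⁻¹ ≡ 265 (mod 1528).
t ≡ 265*98 ≡ 1522 (mod 1528).
The smallest non-negative solution is t = 1522.

1522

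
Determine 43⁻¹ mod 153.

Apply the Euclidean algorithm and back-substitute:
153 = 3×43 + 24
43 = 1×24 + 19
24 = 1×19 + 5
19 = 3×5 + 4
5 = 1×4 + 1
4 = 4×1 + 0
gcd(43, 153) = 1, so the inverse exists.
Back-substitute for 1:
1 = 1×5 − 1×4
  = −1×19 + 4×5
  = 4×24 − 5×19
  = −5×43 + 9×24
  = 9×153 − 32×43
So 43⁻¹ ≡ −32 ≡ 121 (mod 153).

121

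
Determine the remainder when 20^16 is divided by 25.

20^1 ≡ 20 (mod 25)
20^2 ≡ 20^2 = 400 ≡ 0 (mod 25)
20^4 ≡ 0^2 = 0 (mod 25)
20^8 ≡ 0^2 = 0 (mod 25)
20^16 ≡ 0^2 = 0 (mod 25)
So 20^16 ≡ 0 (mod 25).

0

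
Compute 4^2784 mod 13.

By square-and-multiply:
4^1 ≡ 4 (mod 13)
4^2 ≡ 4^2 = 16 ≡ 3 (mod 13)
4^4 ≡ 3^2 = 9 (mod 13)
4^8 ≡ 9^2 = 81 ≡ 3 (mod 13)
4^16 ≡ 3^2 = 9 (mod 13)
4^32 ≡ 9^2 = 81 ≡ 3 (mod 13)
4^64 ≡ 3^2 = 9 (mod 13)
4^128 ≡ 9^2 = 81 ≡ 3 (mod 13)
4^256 ≡ 3^2 = 9 (mod 13)
4^512 ≡ 9^2 = 81 ≡ 3 (mod 13)
4^1024 ≡ 3^2 = 9 (mod 13)
4^2048 ≡ 9^2 = 81 ≡ 3 (mod 13)
4^2784 = 4^2048 * 4^512 * 4^128 * 4^64 * 4^32 ≡ 3 * 3 * 3 * 9 * 3 (mod 13).
Accumulate the product:
3 * 3 = 9
9 * 3 = 27 ≡ 1
1 * 9 = 9
9 * 3 = 27 ≡ 1

1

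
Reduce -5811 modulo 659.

120

-5811 = -9·659 + 120, so -5811 ≡ 120 (mod 659).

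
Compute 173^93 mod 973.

By square-and-multiply:
93 in binary is 1011101, i.e. 93 = 64 + 16 + 8 + 4 + 1.
173^1 ≡ 173 (mod 973)
173^2 ≡ 173^2 = 29929 ≡ 739 (mod 973)
173^4 ≡ 739^2 = 546121 ≡ 268 (mod 973)
173^8 ≡ 268^2 = 71824 ≡ 795 (mod 973)
173^16 ≡ 795^2 = 632025 ≡ 548 (mod 973)
173^32 ≡ 548^2 = 300304 ≡ 620 (mod 973)
173^64 ≡ 620^2 = 384400 ≡ 65 (mod 973)
173^93 = 173^64 · 173^16 · 173^8 · 173^4 · 173^1 ≡ 65 · 548 · 795 · 268 · 173 (mod 973).
Accumulate the product:
65 · 548 = 35620 ≡ 592
592 · 795 = 470640 ≡ 681
681 · 268 = 182508 ≡ 557
557 · 173 = 96361 ≡ 34

34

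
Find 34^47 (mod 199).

87

34^1 ≡ 34 (mod 199)
34^2 ≡ 34^2 = 1156 ≡ 161 (mod 199)
34^4 ≡ 161^2 = 25921 ≡ 51 (mod 199)
34^8 ≡ 51^2 = 2601 ≡ 14 (mod 199)
34^16 ≡ 14^2 = 196 (mod 199)
34^32 ≡ 196^2 = 38416 ≡ 9 (mod 199)
34^47 = 34^32 * 34^8 * 34^4 * 34^2 * 34^1 ≡ 9 * 14 * 51 * 161 * 34 (mod 199).
Accumulate the product:
9 * 14 = 126
126 * 51 = 6426 ≡ 58
58 * 161 = 9338 ≡ 184
184 * 34 = 6256 ≡ 87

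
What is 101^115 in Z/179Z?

115 in binary is 1110011, i.e. 115 = 64 + 32 + 16 + 2 + 1.
101^1 ≡ 101 (mod 179)
101^2 ≡ 101^2 = 10201 ≡ 177 (mod 179)
101^4 ≡ 177^2 = 31329 ≡ 4 (mod 179)
101^8 ≡ 4^2 = 16 (mod 179)
101^16 ≡ 16^2 = 256 ≡ 77 (mod 179)
101^32 ≡ 77^2 = 5929 ≡ 22 (mod 179)
101^64 ≡ 22^2 = 484 ≡ 126 (mod 179)
101^115 = 101^64 × 101^32 × 101^16 × 101^2 × 101^1 ≡ 126 × 22 × 77 × 177 × 101 (mod 179).
Accumulate the product:
126 × 22 = 2772 ≡ 87
87 × 77 = 6699 ≡ 76
76 × 177 = 13452 ≡ 27
27 × 101 = 2727 ≡ 42

42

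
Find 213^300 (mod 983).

213^1 ≡ 213 (mod 983)
213^2 ≡ 213^2 = 45369 ≡ 151 (mod 983)
213^4 ≡ 151^2 = 22801 ≡ 192 (mod 983)
213^8 ≡ 192^2 = 36864 ≡ 493 (mod 983)
213^16 ≡ 493^2 = 243049 ≡ 248 (mod 983)
213^32 ≡ 248^2 = 61504 ≡ 558 (mod 983)
213^64 ≡ 558^2 = 311364 ≡ 736 (mod 983)
213^128 ≡ 736^2 = 541696 ≡ 63 (mod 983)
213^256 ≡ 63^2 = 3969 ≡ 37 (mod 983)
213^300 = 213^256 × 213^32 × 213^8 × 213^4 ≡ 37 × 558 × 493 × 192 (mod 983).
Accumulate the product:
37 × 558 = 20646 ≡ 3
3 × 493 = 1479 ≡ 496
496 × 192 = 95232 ≡ 864

864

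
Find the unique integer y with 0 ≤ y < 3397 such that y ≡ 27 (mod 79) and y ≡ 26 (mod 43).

79⁻¹ mod 43: 79*6 ≡ 1 (mod 43), so 79⁻¹ ≡ 6.
y = 27 + 79*((26 − 27)*6 mod 43) = 27 + 79*37 = 2950.

2950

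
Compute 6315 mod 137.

6315 = 46×137 + 13, so 6315 ≡ 13 (mod 137).

13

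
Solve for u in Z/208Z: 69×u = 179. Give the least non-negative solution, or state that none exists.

87

gcd(69, 208) = 1, so a unique solution mod 208 exists.
69⁻¹ ≡ 205 (mod 208).
u ≡ 205×179 ≡ 87 (mod 208).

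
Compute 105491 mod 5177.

105491 = 20×5177 + 1951, so 105491 ≡ 1951 (mod 5177).

1951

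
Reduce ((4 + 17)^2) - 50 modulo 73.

26

4 + 17 = 21
(21)^2 ≡ 3 (mod 73)
3 - 50 = -47 ≡ 26 (mod 73)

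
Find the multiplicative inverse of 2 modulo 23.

12

Run the extended Euclidean algorithm:
23 = 11*2 + 1
2 = 2*1 + 0
gcd(2, 23) = 1, so the inverse exists.
Bézout: 1 = 1*23 − 11*2.
So 2⁻¹ ≡ −11 ≡ 12 (mod 23).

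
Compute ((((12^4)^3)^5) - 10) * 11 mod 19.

(12)^4 ≡ 7 (mod 19)
(7)^3 ≡ 1 (mod 19)
(1)^5 ≡ 1 (mod 19)
1 - 10 = -9 ≡ 10 (mod 19)
10 * 11 = 110 ≡ 15 (mod 19)

15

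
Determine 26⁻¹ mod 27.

26

27 = 1×26 + 1
26 = 26×1 + 0
gcd(26, 27) = 1, so the inverse exists.
Back-substitute for 1:
1 = 1×27 − 1×26
So 26⁻¹ ≡ −1 ≡ 26 (mod 27).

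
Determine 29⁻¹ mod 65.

9

Run the extended Euclidean algorithm:
65 = 2*29 + 7
29 = 4*7 + 1
7 = 7*1 + 0
gcd(29, 65) = 1, so the inverse exists.
Bézout: 1 = −4*65 + 9*29.
So 29⁻¹ ≡ 9 (mod 65).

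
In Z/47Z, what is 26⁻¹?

47 = 1*26 + 21
26 = 1*21 + 5
21 = 4*5 + 1
5 = 5*1 + 0
gcd(26, 47) = 1, so the inverse exists.
Bézout: 1 = 5*47 − 9*26.
So 26⁻¹ ≡ −9 ≡ 38 (mod 47).

38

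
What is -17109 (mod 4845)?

2271

-17109 = -4×4845 + 2271, so -17109 ≡ 2271 (mod 4845).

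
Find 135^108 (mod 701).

108 in binary is 1101100, i.e. 108 = 64 + 32 + 8 + 4.
135^1 ≡ 135 (mod 701)
135^2 ≡ 135^2 = 18225 ≡ 700 (mod 701)
135^4 ≡ 700^2 = 490000 ≡ 1 (mod 701)
135^8 ≡ 1^2 = 1 (mod 701)
135^16 ≡ 1^2 = 1 (mod 701)
135^32 ≡ 1^2 = 1 (mod 701)
135^64 ≡ 1^2 = 1 (mod 701)
135^108 = 135^64 × 135^32 × 135^8 × 135^4 ≡ 1 × 1 × 1 × 1 (mod 701).
Accumulate the product:
1 × 1 = 1
1 × 1 = 1
1 × 1 = 1

1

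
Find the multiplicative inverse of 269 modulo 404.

401

Run the extended Euclidean algorithm:
404 = 1×269 + 135
269 = 1×135 + 134
135 = 1×134 + 1
134 = 134×1 + 0
gcd(269, 404) = 1, so the inverse exists.
Back-substitute for 1:
1 = 1×135 − 1×134
  = −1×269 + 2×135
  = 2×404 − 3×269
So 269⁻¹ ≡ −3 ≡ 401 (mod 404).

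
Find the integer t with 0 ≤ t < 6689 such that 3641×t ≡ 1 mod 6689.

Apply the Euclidean algorithm and back-substitute:
6689 = 1*3641 + 3048
3641 = 1*3048 + 593
3048 = 5*593 + 83
593 = 7*83 + 12
83 = 6*12 + 11
12 = 1*11 + 1
11 = 11*1 + 0
gcd(3641, 6689) = 1, so the inverse exists.
Bézout: 1 = −307*6689 + 564*3641.
So 3641⁻¹ ≡ 564 (mod 6689).

564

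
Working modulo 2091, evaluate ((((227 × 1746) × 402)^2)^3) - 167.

1474

227 × 1746 = 396342 ≡ 1143 (mod 2091)
1143 × 402 = 459486 ≡ 1557 (mod 2091)
(1557)^2 ≡ 780 (mod 2091)
(780)^3 ≡ 1641 (mod 2091)
1641 - 167 = 1474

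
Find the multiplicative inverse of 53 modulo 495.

495 = 9×53 + 18
53 = 2×18 + 17
18 = 1×17 + 1
17 = 17×1 + 0
gcd(53, 495) = 1, so the inverse exists.
Back-substitute for 1:
1 = 1×18 − 1×17
  = −1×53 + 3×18
  = 3×495 − 28×53
So 53⁻¹ ≡ −28 ≡ 467 (mod 495).

467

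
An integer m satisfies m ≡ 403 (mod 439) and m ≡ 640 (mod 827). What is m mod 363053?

439⁻¹ mod 827: 439×373 ≡ 1 (mod 827), so 439⁻¹ ≡ 373.
m = 403 + 439×((640 − 403)×373 mod 827) = 403 + 439×739 = 324824.

324824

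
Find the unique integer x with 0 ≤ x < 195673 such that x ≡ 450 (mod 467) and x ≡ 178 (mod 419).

467⁻¹ mod 419: 467×323 ≡ 1 (mod 419), so 467⁻¹ ≡ 323.
x = 450 + 467×((178 − 450)×323 mod 419) = 450 + 467×134 = 63028.

63028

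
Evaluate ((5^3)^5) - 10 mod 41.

22

(5)^3 ≡ 2 (mod 41)
(2)^5 ≡ 32 (mod 41)
32 - 10 = 22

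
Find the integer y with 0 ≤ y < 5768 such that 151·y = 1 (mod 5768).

By the extended Euclidean algorithm:
5768 = 38*151 + 30
151 = 5*30 + 1
30 = 30*1 + 0
gcd(151, 5768) = 1, so the inverse exists.
Bézout: 1 = −5*5768 + 191*151.
So 151⁻¹ ≡ 191 (mod 5768).

191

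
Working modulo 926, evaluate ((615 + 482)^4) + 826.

917

615 + 482 = 1097 ≡ 171 (mod 926)
(171)^4 ≡ 91 (mod 926)
91 + 826 = 917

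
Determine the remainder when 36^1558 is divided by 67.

Using repeated squaring:
1558 in binary is 11000010110, i.e. 1558 = 1024 + 512 + 16 + 4 + 2.
36^1 ≡ 36 (mod 67)
36^2 ≡ 36^2 = 1296 ≡ 23 (mod 67)
36^4 ≡ 23^2 = 529 ≡ 60 (mod 67)
36^8 ≡ 60^2 = 3600 ≡ 49 (mod 67)
36^16 ≡ 49^2 = 2401 ≡ 56 (mod 67)
36^32 ≡ 56^2 = 3136 ≡ 54 (mod 67)
36^64 ≡ 54^2 = 2916 ≡ 35 (mod 67)
36^128 ≡ 35^2 = 1225 ≡ 19 (mod 67)
36^256 ≡ 19^2 = 361 ≡ 26 (mod 67)
36^512 ≡ 26^2 = 676 ≡ 6 (mod 67)
36^1024 ≡ 6^2 = 36 (mod 67)
36^1558 = 36^1024 · 36^512 · 36^16 · 36^4 · 36^2 ≡ 36 · 6 · 56 · 60 · 23 (mod 67).
Accumulate the product:
36 · 6 = 216 ≡ 15
15 · 56 = 840 ≡ 36
36 · 60 = 2160 ≡ 16
16 · 23 = 368 ≡ 33

33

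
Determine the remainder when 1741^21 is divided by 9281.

Using repeated squaring:
21 in binary is 10101, i.e. 21 = 16 + 4 + 1.
1741^1 ≡ 1741 (mod 9281)
1741^2 ≡ 1741^2 = 3031081 ≡ 5475 (mod 9281)
1741^4 ≡ 5475^2 = 29975625 ≡ 7276 (mod 9281)
1741^8 ≡ 7276^2 = 52940176 ≡ 1352 (mod 9281)
1741^16 ≡ 1352^2 = 1827904 ≡ 8828 (mod 9281)
1741^21 = 1741^16 * 1741^4 * 1741^1 ≡ 8828 * 7276 * 1741 (mod 9281).
Accumulate the product:
8828 * 7276 = 64232528 ≡ 8008
8008 * 1741 = 13941928 ≡ 1866

1866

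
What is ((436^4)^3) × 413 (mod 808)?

(436)^4 ≡ 600 (mod 808)
(600)^3 ≡ 592 (mod 808)
592 × 413 = 244496 ≡ 480 (mod 808)

480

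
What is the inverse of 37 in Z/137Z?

100

Run the extended Euclidean algorithm:
137 = 3·37 + 26
37 = 1·26 + 11
26 = 2·11 + 4
11 = 2·4 + 3
4 = 1·3 + 1
3 = 3·1 + 0
gcd(37, 137) = 1, so the inverse exists.
Back-substitute for 1:
1 = 1·4 − 1·3
  = −1·11 + 3·4
  = 3·26 − 7·11
  = −7·37 + 10·26
  = 10·137 − 37·37
So 37⁻¹ ≡ −37 ≡ 100 (mod 137).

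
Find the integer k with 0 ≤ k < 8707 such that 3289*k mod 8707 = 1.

Apply the Euclidean algorithm and back-substitute:
8707 = 2×3289 + 2129
3289 = 1×2129 + 1160
2129 = 1×1160 + 969
1160 = 1×969 + 191
969 = 5×191 + 14
191 = 13×14 + 9
14 = 1×9 + 5
9 = 1×5 + 4
5 = 1×4 + 1
4 = 4×1 + 0
gcd(3289, 8707) = 1, so the inverse exists.
Back-substitute for 1:
1 = 1×5 − 1×4
  = −1×9 + 2×5
  = 2×14 − 3×9
  = −3×191 + 41×14
  = 41×969 − 208×191
  = −208×1160 + 249×969
  = 249×2129 − 457×1160
  = −457×3289 + 706×2129
  = 706×8707 − 1869×3289
So 3289⁻¹ ≡ −1869 ≡ 6838 (mod 8707).

6838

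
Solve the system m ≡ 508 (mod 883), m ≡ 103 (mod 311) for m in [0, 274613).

254812

883⁻¹ mod 311: 883·255 ≡ 1 (mod 311), so 883⁻¹ ≡ 255.
m = 508 + 883·((103 − 508)·255 mod 311) = 508 + 883·288 = 254812.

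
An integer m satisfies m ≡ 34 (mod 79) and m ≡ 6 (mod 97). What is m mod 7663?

6117

79⁻¹ mod 97: 79·70 ≡ 1 (mod 97), so 79⁻¹ ≡ 70.
m = 34 + 79·((6 − 34)·70 mod 97) = 34 + 79·77 = 6117.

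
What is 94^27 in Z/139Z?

14

27 in binary is 11011, i.e. 27 = 16 + 8 + 2 + 1.
94^1 ≡ 94 (mod 139)
94^2 ≡ 94^2 = 8836 ≡ 79 (mod 139)
94^4 ≡ 79^2 = 6241 ≡ 125 (mod 139)
94^8 ≡ 125^2 = 15625 ≡ 57 (mod 139)
94^16 ≡ 57^2 = 3249 ≡ 52 (mod 139)
94^27 = 94^16 * 94^8 * 94^2 * 94^1 ≡ 52 * 57 * 79 * 94 (mod 139).
Accumulate the product:
52 * 57 = 2964 ≡ 45
45 * 79 = 3555 ≡ 80
80 * 94 = 7520 ≡ 14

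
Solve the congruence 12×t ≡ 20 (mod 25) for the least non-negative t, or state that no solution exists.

gcd(12, 25) = 1, so a unique solution mod 25 exists.
12⁻¹ ≡ 23 (mod 25).
t ≡ 23×20 ≡ 10 (mod 25).

10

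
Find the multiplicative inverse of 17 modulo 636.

Apply the Euclidean algorithm and back-substitute:
636 = 37·17 + 7
17 = 2·7 + 3
7 = 2·3 + 1
3 = 3·1 + 0
gcd(17, 636) = 1, so the inverse exists.
Back-substitute for 1:
1 = 1·7 − 2·3
  = −2·17 + 5·7
  = 5·636 − 187·17
So 17⁻¹ ≡ −187 ≡ 449 (mod 636).

449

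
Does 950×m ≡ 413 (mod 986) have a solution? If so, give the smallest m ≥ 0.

gcd(950, 986) = 2, and 2 does not divide 413.
So the congruence has no solution.

no solution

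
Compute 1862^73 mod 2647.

Using repeated squaring:
73 in binary is 1001001, i.e. 73 = 64 + 8 + 1.
1862^1 ≡ 1862 (mod 2647)
1862^2 ≡ 1862^2 = 3467044 ≡ 2121 (mod 2647)
1862^4 ≡ 2121^2 = 4498641 ≡ 1388 (mod 2647)
1862^8 ≡ 1388^2 = 1926544 ≡ 2175 (mod 2647)
1862^16 ≡ 2175^2 = 4730625 ≡ 436 (mod 2647)
1862^32 ≡ 436^2 = 190096 ≡ 2159 (mod 2647)
1862^64 ≡ 2159^2 = 4661281 ≡ 2561 (mod 2647)
1862^73 = 1862^64 × 1862^8 × 1862^1 ≡ 2561 × 2175 × 1862 (mod 2647).
Accumulate the product:
2561 × 2175 = 5570175 ≡ 887
887 × 1862 = 1651594 ≡ 2513

2513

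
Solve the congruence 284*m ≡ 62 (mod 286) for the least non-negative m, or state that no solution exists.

gcd(284, 286) = 2, and 2 | 62, so solutions exist.
Divide through by 2: 142*m mod 143 = 31.
142⁻¹ ≡ 142 (mod 143).
m ≡ 142*31 ≡ 112 (mod 143).
The smallest non-negative solution is m = 112.

112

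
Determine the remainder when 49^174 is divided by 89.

49^1 ≡ 49 (mod 89)
49^2 ≡ 49^2 = 2401 ≡ 87 (mod 89)
49^4 ≡ 87^2 = 7569 ≡ 4 (mod 89)
49^8 ≡ 4^2 = 16 (mod 89)
49^16 ≡ 16^2 = 256 ≡ 78 (mod 89)
49^32 ≡ 78^2 = 6084 ≡ 32 (mod 89)
49^64 ≡ 32^2 = 1024 ≡ 45 (mod 89)
49^128 ≡ 45^2 = 2025 ≡ 67 (mod 89)
49^174 = 49^128 * 49^32 * 49^8 * 49^4 * 49^2 ≡ 67 * 32 * 16 * 4 * 87 (mod 89).
Accumulate the product:
67 * 32 = 2144 ≡ 8
8 * 16 = 128 ≡ 39
39 * 4 = 156 ≡ 67
67 * 87 = 5829 ≡ 44

44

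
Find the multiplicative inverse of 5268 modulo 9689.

Apply the Euclidean algorithm and back-substitute:
9689 = 1·5268 + 4421
5268 = 1·4421 + 847
4421 = 5·847 + 186
847 = 4·186 + 103
186 = 1·103 + 83
103 = 1·83 + 20
83 = 4·20 + 3
20 = 6·3 + 2
3 = 1·2 + 1
2 = 2·1 + 0
gcd(5268, 9689) = 1, so the inverse exists.
Back-substitute for 1:
1 = 1·3 − 1·2
  = −1·20 + 7·3
  = 7·83 − 29·20
  = −29·103 + 36·83
  = 36·186 − 65·103
  = −65·847 + 296·186
  = 296·4421 − 1545·847
  = −1545·5268 + 1841·4421
  = 1841·9689 − 3386·5268
So 5268⁻¹ ≡ −3386 ≡ 6303 (mod 9689).

6303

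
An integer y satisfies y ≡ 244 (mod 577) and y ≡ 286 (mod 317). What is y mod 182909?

577⁻¹ mod 317: 577·228 ≡ 1 (mod 317), so 577⁻¹ ≡ 228.
y = 244 + 577·((286 − 244)·228 mod 317) = 244 + 577·66 = 38326.
Check: 38326 mod 577 = 244, 38326 mod 317 = 286. ✓

38326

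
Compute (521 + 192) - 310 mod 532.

403

521 + 192 = 713 ≡ 181 (mod 532)
181 - 310 = -129 ≡ 403 (mod 532)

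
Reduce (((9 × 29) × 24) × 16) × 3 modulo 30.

12

9 × 29 = 261 ≡ 21 (mod 30)
21 × 24 = 504 ≡ 24 (mod 30)
24 × 16 = 384 ≡ 24 (mod 30)
24 × 3 = 72 ≡ 12 (mod 30)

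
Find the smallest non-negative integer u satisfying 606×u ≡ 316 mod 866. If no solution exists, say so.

152

gcd(606, 866) = 2, and 2 | 316, so solutions exist.
Divide through by 2: 303×u mod 433 = 158.
303⁻¹ ≡ 423 (mod 433).
u ≡ 423×158 ≡ 152 (mod 433).
The smallest non-negative solution is u = 152.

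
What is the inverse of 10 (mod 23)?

7

Apply the Euclidean algorithm and back-substitute:
23 = 2×10 + 3
10 = 3×3 + 1
3 = 3×1 + 0
gcd(10, 23) = 1, so the inverse exists.
Back-substitute for 1:
1 = 1×10 − 3×3
  = −3×23 + 7×10
So 10⁻¹ ≡ 7 (mod 23).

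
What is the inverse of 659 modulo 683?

313

Run the extended Euclidean algorithm:
683 = 1·659 + 24
659 = 27·24 + 11
24 = 2·11 + 2
11 = 5·2 + 1
2 = 2·1 + 0
gcd(659, 683) = 1, so the inverse exists.
Back-substitute for 1:
1 = 1·11 − 5·2
  = −5·24 + 11·11
  = 11·659 − 302·24
  = −302·683 + 313·659
So 659⁻¹ ≡ 313 (mod 683).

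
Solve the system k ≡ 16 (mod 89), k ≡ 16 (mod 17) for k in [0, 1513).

89⁻¹ mod 17: 89×13 ≡ 1 (mod 17), so 89⁻¹ ≡ 13.
k = 16 + 89×((16 − 16)×13 mod 17) = 16 + 89×0 = 16.
Check: 16 mod 89 = 16, 16 mod 17 = 16. ✓

16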